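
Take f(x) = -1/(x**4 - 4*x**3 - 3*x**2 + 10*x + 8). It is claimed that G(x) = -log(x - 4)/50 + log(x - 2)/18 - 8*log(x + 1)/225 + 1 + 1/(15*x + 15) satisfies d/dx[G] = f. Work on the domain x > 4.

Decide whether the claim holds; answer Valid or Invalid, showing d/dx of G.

d/dx[G] = -1/(x**4 - 4*x**3 - 3*x**2 + 10*x + 8)
This equals f(x) exactly, so the claim holds.

Valid: G'(x) = f(x).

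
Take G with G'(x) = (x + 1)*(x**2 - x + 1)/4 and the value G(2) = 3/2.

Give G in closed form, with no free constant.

The proposed G(x) is checked by its d/dx: the result must match the given G'(x).
A general antiderivative is x**4/16 + x/4 + C.
The condition gives C = 3/2 - (3/2) = 0.
So G(x) = x**4/16 + x/4.
Check: d/dx[x**4/16 + x/4] = x**3/4 + 1/4, which equals G'(x).

G(x) = x**4/16 + x/4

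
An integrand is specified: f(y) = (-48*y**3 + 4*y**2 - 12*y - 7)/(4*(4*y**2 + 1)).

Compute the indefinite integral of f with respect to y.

Recover f(y) by differentiating a candidate F(y); any mismatch rules it out.
Check: d/dy[-(6*y**2 - y + 4*atan(2*y))/4] = (-48*y**3 + 4*y**2 - 12*y - 7)/(16*y**2 + 4), which equals f(y).

F(y) = -(6*y**2 - y + 4*atan(2*y))/4 + C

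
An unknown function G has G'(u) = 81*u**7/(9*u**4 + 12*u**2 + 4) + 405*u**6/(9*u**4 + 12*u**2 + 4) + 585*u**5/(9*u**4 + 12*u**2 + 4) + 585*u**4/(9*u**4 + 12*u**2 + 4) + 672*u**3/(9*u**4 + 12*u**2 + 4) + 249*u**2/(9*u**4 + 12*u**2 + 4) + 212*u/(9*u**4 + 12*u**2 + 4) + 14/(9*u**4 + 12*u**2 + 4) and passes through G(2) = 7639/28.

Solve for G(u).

G(u) = -3*u/(3*u**2 + 2) + (-3*u**2/2 - 5*u - 1/2)**2 + 1

Integrate term by term and add the pieces.
A general antiderivative is -3*u/(3*u**2 + 2) + (-3*u**2/2 - 5*u - 1/2)**2 + C.
The condition gives C = 7639/28 - (7611/28) = 1.
So G(u) = -3*u/(3*u**2 + 2) + (-3*u**2/2 - 5*u - 1/2)**2 + 1.
Check: d/du[-3*u/(3*u**2 + 2) + (-3*u**2/2 - 5*u - 1/2)**2 + 1] = (81*u**7 + 405*u**6 + 585*u**5 + 585*u**4 + 672*u**3 + 249*u**2 + 212*u + 14)/(9*u**4 + 12*u**2 + 4), which equals G'(u).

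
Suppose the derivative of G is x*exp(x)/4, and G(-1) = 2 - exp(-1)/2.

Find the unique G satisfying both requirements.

G(x) = ((x - 1)*exp(x) + 8)/4

Recognize the product-rule pattern: G'(x) = u'v + uv' with u = x/4 - 1/4, v = exp(x), so integration by parts undoes it.
A general antiderivative is (x - 1)*exp(x)/4 + C.
The condition gives C = 2 - exp(-1)/2 - (-exp(-1)/2) = 2.
So G(x) = ((x - 1)*exp(x) + 8)/4.
Check: d/dx[((x - 1)*exp(x) + 8)/4] = x*exp(x)/4 = G'(x).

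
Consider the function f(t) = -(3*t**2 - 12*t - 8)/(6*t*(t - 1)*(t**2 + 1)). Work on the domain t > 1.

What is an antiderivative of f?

An antiderivative is F(t) = -(32*log(t) - 34*log(t - 1) + log(t**2 + 1) + 46*atan(t))/24.

Factor the denominator (6*t*(t - 1)*(t**2 + 1)) and decompose: f = -(t + 23)/(12*(t**2 + 1)) + 17/(12*(t - 1)) - 4/(3*t); each piece integrates to a log, atan, or power term.
Check: d/dt[-(32*log(t) - 34*log(t - 1) + log(t**2 + 1) + 46*atan(t))/24] = (-3*t**2 + 12*t + 8)/(6*t**4 - 6*t**3 + 6*t**2 - 6*t), which equals f(t).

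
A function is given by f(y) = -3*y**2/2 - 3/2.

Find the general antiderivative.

Differentiate the proposed F(y) back; it has to land on f(y) exactly.
Check: d/dy[-y**3/2 - 3*y/2] = -3*y**2/2 - 3/2 = f(y).

F(y) = -y**3/2 - 3*y/2 + C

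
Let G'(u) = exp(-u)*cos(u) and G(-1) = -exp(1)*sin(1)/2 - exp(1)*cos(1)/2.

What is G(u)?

Whatever form G(u) takes, its d/du must return the stated G'(u).
A general antiderivative is exp(-u)*sin(u)/2 - exp(-u)*cos(u)/2 + C.
The condition gives C = -exp(1)*sin(1)/2 - exp(1)*cos(1)/2 - (-exp(1)*sin(1)/2 - exp(1)*cos(1)/2) = 0.
So G(u) = (sin(u) - cos(u))*exp(-u)/2.
Check: d/du[(sin(u) - cos(u))*exp(-u)/2] = exp(-u)*cos(u) = G'(u).

G(u) = (sin(u) - cos(u))*exp(-u)/2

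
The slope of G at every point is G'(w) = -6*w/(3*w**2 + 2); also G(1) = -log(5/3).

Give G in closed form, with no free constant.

G(w) = -log(w**2 + 2/3)

The substitution u = w**2 + 2/3 works: G'(w) is exactly (dG/du)*(du/dw) for that inner function.
A general antiderivative is -log(w**2 + 2/3) + C.
The condition gives C = -log(5/3) - (-log(5/3)) = 0.
So G(w) = -log(w**2 + 2/3).
Check: d/dw[-log(w**2 + 2/3)] = -6*w/(3*w**2 + 2) = G'(w).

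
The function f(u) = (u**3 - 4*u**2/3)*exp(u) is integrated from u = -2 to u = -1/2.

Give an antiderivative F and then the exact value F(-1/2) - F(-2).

Antiderivative: F(u) = (3*u**3 - 13*u**2 + 26*u - 26)*exp(u)/3; value = -341*exp(-1/2)/24 + 154*exp(-2)/3

Recognize the product-rule pattern: f = v'r + vr' with v = u**3 - 13*u**2/3 + 26*u/3 - 26/3, r = exp(u), so integration by parts undoes it.
F(u) = (3*u**3 - 13*u**2 + 26*u - 26)*exp(u)/3 is an antiderivative of f.
Check: d/du[(3*u**3 - 13*u**2 + 26*u - 26)*exp(u)/3] = u**3*exp(u) - 4*u**2*exp(u)/3, which equals f(u).
F(-1/2) = -341*exp(-1/2)/24; F(-2) = -154*exp(-2)/3.
Integral = F(-1/2) - F(-2) = -341*exp(-1/2)/24 + 154*exp(-2)/3.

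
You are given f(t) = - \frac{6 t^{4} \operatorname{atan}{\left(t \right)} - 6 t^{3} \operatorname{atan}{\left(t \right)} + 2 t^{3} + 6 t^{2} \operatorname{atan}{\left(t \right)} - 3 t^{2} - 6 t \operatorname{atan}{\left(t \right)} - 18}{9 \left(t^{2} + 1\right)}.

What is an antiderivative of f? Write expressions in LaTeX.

An antiderivative is F(t) = - \frac{2 \left(\frac{t^{3}}{3} - \frac{t^{2}}{2} - 3\right) \operatorname{atan}{\left(t \right)}}{3}.

f has the shape u'v + uv' for u = - \frac{2 t^{3}}{9} + \frac{t^{2}}{3} + 2 and v = \operatorname{atan}{\left(t \right)} — it is the derivative of the product u*v.
Check: d/dt[- \frac{2 \left(\frac{t^{3}}{3} - \frac{t^{2}}{2} - 3\right) \operatorname{atan}{\left(t \right)}}{3}] = \frac{- 6 t^{4} \operatorname{atan}{\left(t \right)} + 6 t^{3} \operatorname{atan}{\left(t \right)} - 2 t^{3} - 6 t^{2} \operatorname{atan}{\left(t \right)} + 3 t^{2} + 6 t \operatorname{atan}{\left(t \right)} + 18}{9 t^{2} + 9}, which equals f(t).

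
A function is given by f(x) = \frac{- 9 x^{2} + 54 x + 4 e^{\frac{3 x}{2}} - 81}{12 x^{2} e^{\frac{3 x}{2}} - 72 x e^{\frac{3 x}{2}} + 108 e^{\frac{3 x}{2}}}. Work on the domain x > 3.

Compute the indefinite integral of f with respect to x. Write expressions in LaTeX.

F(x) = \frac{\left(3 x - 2 e^{\frac{3 x}{2}} - 9\right) e^{- \frac{3 x}{2}}}{6 \left(x - 3\right)} + C

An antiderivative F(x) passes only if d/dx[F] lands on f(x) exactly.
Check: d/dx[\frac{\left(3 x - 2 e^{\frac{3 x}{2}} - 9\right) e^{- \frac{3 x}{2}}}{6 \left(x - 3\right)}] = \frac{- 9 x^{2} + 54 x + 4 e^{\frac{3 x}{2}} - 81}{12 x^{2} e^{\frac{3 x}{2}} - 72 x e^{\frac{3 x}{2}} + 108 e^{\frac{3 x}{2}}} = f(x).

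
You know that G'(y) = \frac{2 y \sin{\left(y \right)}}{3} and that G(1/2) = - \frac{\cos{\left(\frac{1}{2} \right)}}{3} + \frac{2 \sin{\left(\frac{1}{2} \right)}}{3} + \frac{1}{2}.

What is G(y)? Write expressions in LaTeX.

G(y) = \frac{- 4 y \cos{\left(y \right)} + 4 \sin{\left(y \right)} + 3}{6}

Since d/dy undoes antidifferentiation here, G(y) must give back the stated G'(y).
A general antiderivative is - \frac{2 y \cos{\left(y \right)}}{3} + \frac{2 \sin{\left(y \right)}}{3} + C.
The condition gives C = - \frac{\cos{\left(\frac{1}{2} \right)}}{3} + \frac{2 \sin{\left(\frac{1}{2} \right)}}{3} + \frac{1}{2} - (- \frac{\cos{\left(\frac{1}{2} \right)}}{3} + \frac{2 \sin{\left(\frac{1}{2} \right)}}{3}) = \frac{1}{2}.
So G(y) = \frac{- 4 y \cos{\left(y \right)} + 4 \sin{\left(y \right)} + 3}{6}.
Check: d/dy[\frac{- 4 y \cos{\left(y \right)} + 4 \sin{\left(y \right)} + 3}{6}] = \frac{2 y \sin{\left(y \right)}}{3} = G'(y).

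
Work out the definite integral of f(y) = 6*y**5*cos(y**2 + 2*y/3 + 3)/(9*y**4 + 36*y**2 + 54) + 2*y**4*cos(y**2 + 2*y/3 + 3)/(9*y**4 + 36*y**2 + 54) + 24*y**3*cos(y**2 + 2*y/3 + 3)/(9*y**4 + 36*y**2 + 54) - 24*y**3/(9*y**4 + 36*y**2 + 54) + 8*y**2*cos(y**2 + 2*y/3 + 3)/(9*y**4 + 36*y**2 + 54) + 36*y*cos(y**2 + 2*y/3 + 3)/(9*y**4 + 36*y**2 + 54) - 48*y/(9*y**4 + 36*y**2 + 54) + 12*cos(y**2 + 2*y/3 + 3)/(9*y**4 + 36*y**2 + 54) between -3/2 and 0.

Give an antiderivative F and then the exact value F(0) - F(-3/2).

The integrand splits into summands that can be handled one at a time.
F(y) = -2*log(y**4/2 + 2*y**2 + 3)/3 + sin(y**2 + 2*y/3 + 3)/3 is an antiderivative of f.
Check: d/dy[-2*log(y**4/2 + 2*y**2 + 3)/3 + sin(y**2 + 2*y/3 + 3)/3] = (6*y**5*cos(y**2 + 2*y/3 + 3) + 2*y**4*cos(y**2 + 2*y/3 + 3) + 24*y**3*cos(y**2 + 2*y/3 + 3) - 24*y**3 + 8*y**2*cos(y**2 + 2*y/3 + 3) + 36*y*cos(y**2 + 2*y/3 + 3) - 48*y + 12*cos(y**2 + 2*y/3 + 3))/(9*y**4 + 36*y**2 + 54), which equals f(y).
F(0) = -2*log(3)/3 + sin(3)/3; F(-3/2) = -2*log(321/32)/3 + sin(17/4)/3.
Integral = F(0) - F(-3/2) = -2*log(3)/3 + sin(3)/3 - sin(17/4)/3 + 2*log(321/32)/3.

Antiderivative: F(y) = -2*log(y**4/2 + 2*y**2 + 3)/3 + sin(y**2 + 2*y/3 + 3)/3; value = -2*log(3)/3 + sin(3)/3 - sin(17/4)/3 + 2*log(321/32)/3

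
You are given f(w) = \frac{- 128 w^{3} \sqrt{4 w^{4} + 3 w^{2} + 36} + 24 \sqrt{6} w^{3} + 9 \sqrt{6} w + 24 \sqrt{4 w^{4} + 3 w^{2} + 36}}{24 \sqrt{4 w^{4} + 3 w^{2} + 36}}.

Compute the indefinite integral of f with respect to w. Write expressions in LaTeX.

A first test for any F(w): its w-derivative must equal f(w) identically.
Check: d/dw[- \frac{4 w^{4}}{3} + w + \frac{3 \sqrt{\frac{2 w^{4}}{3} + \frac{w^{2}}{2} + 6}}{4}] = \frac{- 128 w^{3} \sqrt{4 w^{4} + 3 w^{2} + 36} + 24 \sqrt{6} w^{3} + 9 \sqrt{6} w + 24 \sqrt{4 w^{4} + 3 w^{2} + 36}}{24 \sqrt{4 w^{4} + 3 w^{2} + 36}} = f(w).

F(w) = - \frac{4 w^{4}}{3} + w + \frac{3 \sqrt{\frac{2 w^{4}}{3} + \frac{w^{2}}{2} + 6}}{4} + C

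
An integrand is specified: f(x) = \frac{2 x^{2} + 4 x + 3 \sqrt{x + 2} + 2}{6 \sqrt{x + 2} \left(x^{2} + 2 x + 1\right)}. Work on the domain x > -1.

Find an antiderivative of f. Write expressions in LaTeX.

An antiderivative is F(x) = \frac{2 \sqrt{x + 2}}{3} - \frac{1}{2 x + 2}.

A first test for any F(x): its x-derivative must equal f(x) identically.
Check: d/dx[\frac{2 \sqrt{x + 2}}{3} - \frac{1}{2 x + 2}] = \frac{2 x^{2} + 4 x + 3 \sqrt{x + 2} + 2}{6 x^{2} \sqrt{x + 2} + 12 x \sqrt{x + 2} + 6 \sqrt{x + 2}}, which equals f(x).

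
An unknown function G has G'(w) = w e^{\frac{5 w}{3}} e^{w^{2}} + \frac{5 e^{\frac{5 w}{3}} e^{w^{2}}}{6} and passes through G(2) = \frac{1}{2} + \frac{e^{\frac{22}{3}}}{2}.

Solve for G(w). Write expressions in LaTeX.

G'(w) matches the chain-rule pattern g'(h)*h' with inner function h(w) = w^{2} + \frac{5 w}{3}; substituting u = h(w) collapses the integral.
A general antiderivative is \frac{e^{w^{2} + \frac{5 w}{3}}}{2} + C.
The condition gives C = \frac{1}{2} + \frac{e^{\frac{22}{3}}}{2} - (\frac{e^{\frac{22}{3}}}{2}) = \frac{1}{2}.
So G(w) = \frac{e^{w^{2} + \frac{5 w}{3}}}{2} + \frac{1}{2}.
Check: d/dw[\frac{e^{w^{2} + \frac{5 w}{3}}}{2} + \frac{1}{2}] = w e^{\frac{5 w}{3}} e^{w^{2}} + \frac{5 e^{\frac{5 w}{3}} e^{w^{2}}}{6} = G'(w).

G(w) = \frac{e^{w^{2} + \frac{5 w}{3}}}{2} + \frac{1}{2}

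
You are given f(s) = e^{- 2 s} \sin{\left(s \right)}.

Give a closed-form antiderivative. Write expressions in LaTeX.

An antiderivative is F(s) = \frac{\left(- 2 \sin{\left(s \right)} - \cos{\left(s \right)}\right) e^{- 2 s}}{5}.

Recover f(s) by differentiating a candidate F(s); any mismatch rules it out.
Check: d/ds[\frac{\left(- 2 \sin{\left(s \right)} - \cos{\left(s \right)}\right) e^{- 2 s}}{5}] = e^{- 2 s} \sin{\left(s \right)} = f(s).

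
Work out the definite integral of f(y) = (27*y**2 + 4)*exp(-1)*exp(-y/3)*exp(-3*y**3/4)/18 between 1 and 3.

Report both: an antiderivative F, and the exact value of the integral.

f matches the chain-rule pattern g'(h)*h' with inner function h(y) = -3*y**3/4 - y/3 - 1; substituting u = h(y) collapses the integral.
F(y) = -2*exp(-3*y**3/4 - y/3 - 1)/3 is an antiderivative of f.
Check: d/dy[-2*exp(-3*y**3/4 - y/3 - 1)/3] = (27*y**2 + 4)*exp(-1)*exp(-y/3)*exp(-3*y**3/4)/18 = f(y).
F(3) = -2*exp(-89/4)/3; F(1) = -2*exp(-25/12)/3.
Integral = F(3) - F(1) = -2*exp(-89/4)/3 + 2*exp(-25/12)/3.

Antiderivative: F(y) = -2*exp(-3*y**3/4 - y/3 - 1)/3; value = -2*exp(-89/4)/3 + 2*exp(-25/12)/3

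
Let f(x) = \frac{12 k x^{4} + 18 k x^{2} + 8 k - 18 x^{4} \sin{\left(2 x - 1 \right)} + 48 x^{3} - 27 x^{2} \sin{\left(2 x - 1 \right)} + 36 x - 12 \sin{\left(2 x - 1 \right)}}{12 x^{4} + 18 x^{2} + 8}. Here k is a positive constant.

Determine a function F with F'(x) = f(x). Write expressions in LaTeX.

A first test for any F(x): its x-derivative must equal f(x) identically.
Check: d/dx[k x + \log{\left(x^{4} + \frac{3 x^{2}}{2} + \frac{2}{3} \right)} + \frac{3 \cos{\left(2 x - 1 \right)}}{4}] = \frac{12 k x^{4} + 18 k x^{2} + 8 k - 18 x^{4} \sin{\left(2 x - 1 \right)} + 48 x^{3} - 27 x^{2} \sin{\left(2 x - 1 \right)} + 36 x - 12 \sin{\left(2 x - 1 \right)}}{12 x^{4} + 18 x^{2} + 8} = f(x).

An antiderivative is F(x) = k x + \log{\left(x^{4} + \frac{3 x^{2}}{2} + \frac{2}{3} \right)} + \frac{3 \cos{\left(2 x - 1 \right)}}{4}.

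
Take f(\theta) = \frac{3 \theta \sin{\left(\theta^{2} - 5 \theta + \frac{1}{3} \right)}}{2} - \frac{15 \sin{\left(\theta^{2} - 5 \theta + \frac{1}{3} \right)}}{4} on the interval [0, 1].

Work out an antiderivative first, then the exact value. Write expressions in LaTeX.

f matches the chain-rule pattern g'(h)*h' with inner function h(\theta) = \theta^{2} - 5 \theta + \frac{1}{3}; substituting u = h(\theta) collapses the integral.
F(\theta) = - \frac{3 \cos{\left(\theta^{2} - 5 \theta + \frac{1}{3} \right)}}{4} is an antiderivative of f.
Check: d/d\theta[- \frac{3 \cos{\left(\theta^{2} - 5 \theta + \frac{1}{3} \right)}}{4}] = \frac{3 \theta \sin{\left(\theta^{2} - 5 \theta + \frac{1}{3} \right)}}{2} - \frac{15 \sin{\left(\theta^{2} - 5 \theta + \frac{1}{3} \right)}}{4} = f(\theta).
F(1) = - \frac{3 \cos{\left(\frac{11}{3} \right)}}{4}; F(0) = - \frac{3 \cos{\left(\frac{1}{3} \right)}}{4}.
Integral = F(1) - F(0) = - \frac{3 \cos{\left(\frac{11}{3} \right)}}{4} + \frac{3 \cos{\left(\frac{1}{3} \right)}}{4}.

Antiderivative: F(\theta) = - \frac{3 \cos{\left(\theta^{2} - 5 \theta + \frac{1}{3} \right)}}{4}; value = - \frac{3 \cos{\left(\frac{11}{3} \right)}}{4} + \frac{3 \cos{\left(\frac{1}{3} \right)}}{4}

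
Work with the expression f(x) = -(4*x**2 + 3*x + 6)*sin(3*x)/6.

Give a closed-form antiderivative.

An antiderivative is F(x) = (36*x**2*cos(3*x) - 24*x*sin(3*x) + 27*x*cos(3*x) - 9*sin(3*x) + 46*cos(3*x))/162.

Recover f(x) by differentiating a candidate F(x); any mismatch rules it out.
Check: d/dx[(36*x**2*cos(3*x) - 24*x*sin(3*x) + 27*x*cos(3*x) - 9*sin(3*x) + 46*cos(3*x))/162] = -2*x**2*sin(3*x)/3 - x*sin(3*x)/2 - sin(3*x), which equals f(x).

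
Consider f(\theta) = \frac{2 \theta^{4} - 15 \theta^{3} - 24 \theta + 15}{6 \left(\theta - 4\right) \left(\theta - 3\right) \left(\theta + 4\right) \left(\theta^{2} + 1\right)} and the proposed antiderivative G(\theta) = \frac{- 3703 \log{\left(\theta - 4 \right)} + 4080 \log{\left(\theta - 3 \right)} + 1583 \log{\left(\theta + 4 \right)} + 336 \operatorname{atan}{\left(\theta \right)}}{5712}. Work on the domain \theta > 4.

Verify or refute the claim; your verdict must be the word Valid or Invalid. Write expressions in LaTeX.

Invalid: d/d\theta[G] - f = \frac{\theta}{102 \theta^{2} + 102}, which is not 0.

d/d\theta[G] = \frac{35 \theta^{4} - 258 \theta^{3} - 16 \theta^{2} - 360 \theta + 255}{102 \theta^{5} - 306 \theta^{4} - 1530 \theta^{3} + 4590 \theta^{2} - 1632 \theta + 4896}
d/d\theta[G] - f(\theta) = \frac{\theta}{102 \theta^{2} + 102} != 0.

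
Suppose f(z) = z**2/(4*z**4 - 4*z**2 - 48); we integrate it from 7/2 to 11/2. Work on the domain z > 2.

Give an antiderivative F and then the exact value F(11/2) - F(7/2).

The denominator factors as 4*(z - 2)*(z + 2)*(z**2 + 3); partial fractions split f into directly integrable pieces: 3/(28*(z**2 + 3)) - 1/(28*(z + 2)) + 1/(28*(z - 2)).
F(z) = log(z - 2)/28 - log(z + 2)/28 + sqrt(3)*atan(sqrt(3)*z/3)/28 is an antiderivative of f.
Check: d/dz[log(z - 2)/28 - log(z + 2)/28 + sqrt(3)*atan(sqrt(3)*z/3)/28] = z**2/(4*z**4 - 4*z**2 - 48) = f(z).
F(11/2) = -log(15/2)/28 + log(7/2)/28 + sqrt(3)*atan(11*sqrt(3)/6)/28; F(7/2) = -log(11/2)/28 + log(3/2)/28 + sqrt(3)*atan(7*sqrt(3)/6)/28.
Integral = F(11/2) - F(7/2) = -log(15/2)/28 - sqrt(3)*atan(7*sqrt(3)/6)/28 - log(3/2)/28 + log(7/2)/28 + log(11/2)/28 + sqrt(3)*atan(11*sqrt(3)/6)/28.

Antiderivative: F(z) = log(z - 2)/28 - log(z + 2)/28 + sqrt(3)*atan(sqrt(3)*z/3)/28; value = -log(15/2)/28 - sqrt(3)*atan(7*sqrt(3)/6)/28 - log(3/2)/28 + log(7/2)/28 + log(11/2)/28 + sqrt(3)*atan(11*sqrt(3)/6)/28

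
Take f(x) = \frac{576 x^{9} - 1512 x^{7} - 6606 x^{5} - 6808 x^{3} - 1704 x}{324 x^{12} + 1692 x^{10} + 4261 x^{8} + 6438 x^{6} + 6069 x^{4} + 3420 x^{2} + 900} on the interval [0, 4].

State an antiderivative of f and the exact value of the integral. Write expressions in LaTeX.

For F(x) to be correct the identity F'(x) - f(x) = 0 must hold.
F(x) = \frac{5}{2 x^{4} + 3 x^{2} + 3} - \frac{4}{\frac{9 x^{2}}{2} + 5} is an antiderivative of f.
Check: d/dx[\frac{5}{2 x^{4} + 3 x^{2} + 3} - \frac{4}{\frac{9 x^{2}}{2} + 5}] = \frac{576 x^{9} - 1512 x^{7} - 6606 x^{5} - 6808 x^{3} - 1704 x}{324 x^{12} + 1692 x^{10} + 4261 x^{8} + 6438 x^{6} + 6069 x^{4} + 3420 x^{2} + 900} = f(x).
F(4) = - \frac{1867}{43351}; F(0) = \frac{13}{15}.
Integral = F(4) - F(0) = - \frac{591568}{650265}.

Antiderivative: F(x) = \frac{5}{2 x^{4} + 3 x^{2} + 3} - \frac{4}{\frac{9 x^{2}}{2} + 5}; value = - \frac{591568}{650265}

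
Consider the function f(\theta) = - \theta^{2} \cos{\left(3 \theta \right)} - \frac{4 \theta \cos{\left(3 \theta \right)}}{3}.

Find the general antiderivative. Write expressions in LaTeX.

F(\theta) = - \frac{\theta^{2} \sin{\left(3 \theta \right)}}{3} - \frac{4 \theta \sin{\left(3 \theta \right)}}{9} - \frac{2 \theta \cos{\left(3 \theta \right)}}{9} + \frac{2 \sin{\left(3 \theta \right)}}{27} - \frac{4 \cos{\left(3 \theta \right)}}{27} + C

The integrand splits into summands that can be handled one at a time.
Check: d/d\theta[- \frac{\theta^{2} \sin{\left(3 \theta \right)}}{3} - \frac{4 \theta \sin{\left(3 \theta \right)}}{9} - \frac{2 \theta \cos{\left(3 \theta \right)}}{9} + \frac{2 \sin{\left(3 \theta \right)}}{27} - \frac{4 \cos{\left(3 \theta \right)}}{27}] = - \theta^{2} \cos{\left(3 \theta \right)} - \frac{4 \theta \cos{\left(3 \theta \right)}}{3} = f(\theta).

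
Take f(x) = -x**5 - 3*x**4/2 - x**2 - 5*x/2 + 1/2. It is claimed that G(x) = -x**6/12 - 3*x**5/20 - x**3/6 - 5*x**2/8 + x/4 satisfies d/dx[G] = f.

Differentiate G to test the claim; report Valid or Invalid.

d/dx[G] = -x**5/2 - 3*x**4/4 - x**2/2 - 5*x/4 + 1/4
d/dx[G] - f(x) = x**5/2 + 3*x**4/4 + x**2/2 + 5*x/4 - 1/4 != 0.

Invalid: d/dx[G] - f = x**5/2 + 3*x**4/4 + x**2/2 + 5*x/4 - 1/4, which is not 0.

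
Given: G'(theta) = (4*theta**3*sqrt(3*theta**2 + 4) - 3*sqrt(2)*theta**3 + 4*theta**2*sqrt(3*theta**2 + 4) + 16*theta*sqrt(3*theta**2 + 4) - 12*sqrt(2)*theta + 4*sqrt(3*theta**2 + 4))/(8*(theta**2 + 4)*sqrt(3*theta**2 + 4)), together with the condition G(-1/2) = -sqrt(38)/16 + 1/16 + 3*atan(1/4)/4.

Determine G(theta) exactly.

G(theta) = theta**2/4 + theta/2 - sqrt(3*theta**2/2 + 2)/4 - 3*atan(theta/2)/4 + 1/4

A candidate passes only if d/dtheta[G] lands on the given G'(theta) exactly.
A general antiderivative is theta**2/4 + theta/2 - sqrt(3*theta**2/2 + 2)/4 - 3*atan(theta/2)/4 + 1/4 + C.
The condition gives C = -sqrt(38)/16 + 1/16 + 3*atan(1/4)/4 - (-sqrt(38)/16 + 1/16 + 3*atan(1/4)/4) = 0.
So G(theta) = theta**2/4 + theta/2 - sqrt(3*theta**2/2 + 2)/4 - 3*atan(theta/2)/4 + 1/4.
Check: d/dtheta[theta**2/4 + theta/2 - sqrt(3*theta**2/2 + 2)/4 - 3*atan(theta/2)/4 + 1/4] = (4*theta**3*sqrt(3*theta**2 + 4) - 3*sqrt(2)*theta**3 + 4*theta**2*sqrt(3*theta**2 + 4) + 16*theta*sqrt(3*theta**2 + 4) - 12*sqrt(2)*theta + 4*sqrt(3*theta**2 + 4))/(8*theta**2*sqrt(3*theta**2 + 4) + 32*sqrt(3*theta**2 + 4)), which equals G'(theta).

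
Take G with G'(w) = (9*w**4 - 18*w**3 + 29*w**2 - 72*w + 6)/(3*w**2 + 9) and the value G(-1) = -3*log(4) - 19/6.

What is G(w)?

G(w) = w**3 - 3*w**2 + 2*w/3 - 3*log(w**2 + 3) + 3/2

For G(w) to be correct, d/dw[G] must agree with the stated G'(w) identically.
A general antiderivative is w**3 - 3*w**2 + 2*w/3 - 3*log(w**2 + 3) + 1 + C.
The condition gives C = -3*log(4) - 19/6 - (-3*log(4) - 11/3) = 1/2.
So G(w) = w**3 - 3*w**2 + 2*w/3 - 3*log(w**2 + 3) + 3/2.
Check: d/dw[w**3 - 3*w**2 + 2*w/3 - 3*log(w**2 + 3) + 3/2] = (9*w**4 - 18*w**3 + 29*w**2 - 72*w + 6)/(3*w**2 + 9) = G'(w).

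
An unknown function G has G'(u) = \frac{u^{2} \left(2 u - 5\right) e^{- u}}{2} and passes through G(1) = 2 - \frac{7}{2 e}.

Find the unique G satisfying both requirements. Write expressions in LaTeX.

Recognize the product-rule pattern: G'(u) = v'r + vr' with v = - u^{3} - \frac{u^{2}}{2} - u - 1, r = e^{- u}, so integration by parts undoes it.
A general antiderivative is \frac{\left(- 2 u^{3} - u^{2} - 2 u - 2\right) e^{- u}}{2} + C.
The condition gives C = 2 - \frac{7}{2 e} - (- \frac{7}{2 e}) = 2.
So G(u) = - \frac{\left(2 u^{3} + u^{2} + 2 u - 4 e^{u} + 2\right) e^{- u}}{2}.
Check: d/du[- \frac{\left(2 u^{3} + u^{2} + 2 u - 4 e^{u} + 2\right) e^{- u}}{2}] = \frac{\left(2 u^{3} - 5 u^{2}\right) e^{- u}}{2}, which equals G'(u).

G(u) = - \frac{\left(2 u^{3} + u^{2} + 2 u - 4 e^{u} + 2\right) e^{- u}}{2}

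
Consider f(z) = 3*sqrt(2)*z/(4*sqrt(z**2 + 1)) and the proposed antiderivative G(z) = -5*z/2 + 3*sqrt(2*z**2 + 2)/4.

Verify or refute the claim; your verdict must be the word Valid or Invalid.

d/dz[G] = (3*sqrt(2)*z - 10*sqrt(z**2 + 1))/(4*sqrt(z**2 + 1))
d/dz[G] - f(z) = -5/2 != 0.

Invalid: d/dz[G] - f = -5/2, which is not 0.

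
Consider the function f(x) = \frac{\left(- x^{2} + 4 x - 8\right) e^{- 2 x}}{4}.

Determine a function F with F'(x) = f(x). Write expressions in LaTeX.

f has the shape u'v + uv' for u = \frac{x^{2}}{8} - \frac{3 x}{8} + \frac{13}{16} and v = e^{- 2 x} — it is the derivative of the product u*v.
Check: d/dx[\frac{\left(2 x^{2} - 6 x + 13\right) e^{- 2 x}}{16}] = \frac{\left(- x^{2} + 4 x - 8\right) e^{- 2 x}}{4} = f(x).

An antiderivative is F(x) = \frac{\left(2 x^{2} - 6 x + 13\right) e^{- 2 x}}{16}.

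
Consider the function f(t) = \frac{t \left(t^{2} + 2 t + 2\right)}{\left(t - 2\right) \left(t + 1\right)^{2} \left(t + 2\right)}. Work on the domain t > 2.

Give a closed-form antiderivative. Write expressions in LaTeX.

An antiderivative is F(t) = - \frac{- 5 t \log{\left(t - 2 \right)} + 5 t \log{\left(t + 1 \right)} - 9 t \log{\left(t + 2 \right)} - 5 \log{\left(t - 2 \right)} + 5 \log{\left(t + 1 \right)} - 9 \log{\left(t + 2 \right)} + 3}{9 \left(t + 1\right)}.

The denominator factors as \left(t - 2\right) \left(t + 1\right)^{2} \left(t + 2\right); partial fractions split f into directly integrable pieces: \frac{1}{t + 2} - \frac{5}{9 \left(t + 1\right)} + \frac{1}{3 \left(t + 1\right)^{2}} + \frac{5}{9 \left(t - 2\right)}.
Check: d/dt[- \frac{- 5 t \log{\left(t - 2 \right)} + 5 t \log{\left(t + 1 \right)} - 9 t \log{\left(t + 2 \right)} - 5 \log{\left(t - 2 \right)} + 5 \log{\left(t + 1 \right)} - 9 \log{\left(t + 2 \right)} + 3}{9 \left(t + 1\right)}] = \frac{t^{3} + 2 t^{2} + 2 t}{t^{4} + 2 t^{3} - 3 t^{2} - 8 t - 4}, which equals f(t).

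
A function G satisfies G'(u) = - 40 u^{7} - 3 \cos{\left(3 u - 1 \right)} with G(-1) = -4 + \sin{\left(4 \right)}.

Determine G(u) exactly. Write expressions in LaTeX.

G(u) = - 5 u^{8} - \sin{\left(3 u - 1 \right)} + 1

Integrate term by term and add the pieces.
A general antiderivative is - 5 u^{8} - \sin{\left(3 u - 1 \right)} + C.
The condition gives C = -4 + \sin{\left(4 \right)} - (-5 + \sin{\left(4 \right)}) = 1.
So G(u) = - 5 u^{8} - \sin{\left(3 u - 1 \right)} + 1.
Check: d/du[- 5 u^{8} - \sin{\left(3 u - 1 \right)} + 1] = - 40 u^{7} - 3 \cos{\left(3 u - 1 \right)} = G'(u).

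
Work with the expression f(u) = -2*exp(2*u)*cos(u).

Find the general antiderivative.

F(u) = -2*exp(2*u)*sin(u)/5 - 4*exp(2*u)*cos(u)/5 + C

For F(u) to be correct the identity F'(u) - f(u) = 0 must hold.
Check: d/du[-2*exp(2*u)*sin(u)/5 - 4*exp(2*u)*cos(u)/5] = -2*exp(2*u)*cos(u) = f(u).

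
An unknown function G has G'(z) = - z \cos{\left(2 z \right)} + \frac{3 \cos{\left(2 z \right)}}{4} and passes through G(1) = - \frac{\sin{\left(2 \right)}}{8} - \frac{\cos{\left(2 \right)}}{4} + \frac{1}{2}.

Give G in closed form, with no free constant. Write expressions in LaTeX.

The integrand splits into summands that can be handled one at a time.
A general antiderivative is - \frac{z \sin{\left(2 z \right)}}{2} + \frac{3 \sin{\left(2 z \right)}}{8} - \frac{\cos{\left(2 z \right)}}{4} + C.
The condition gives C = - \frac{\sin{\left(2 \right)}}{8} - \frac{\cos{\left(2 \right)}}{4} + \frac{1}{2} - (- \frac{\sin{\left(2 \right)}}{8} - \frac{\cos{\left(2 \right)}}{4}) = \frac{1}{2}.
So G(z) = \frac{- 4 z \sin{\left(2 z \right)} + 3 \sin{\left(2 z \right)} - 2 \cos{\left(2 z \right)} + 4}{8}.
Check: d/dz[\frac{- 4 z \sin{\left(2 z \right)} + 3 \sin{\left(2 z \right)} - 2 \cos{\left(2 z \right)} + 4}{8}] = - z \cos{\left(2 z \right)} + \frac{3 \cos{\left(2 z \right)}}{4} = G'(z).

G(z) = \frac{- 4 z \sin{\left(2 z \right)} + 3 \sin{\left(2 z \right)} - 2 \cos{\left(2 z \right)} + 4}{8}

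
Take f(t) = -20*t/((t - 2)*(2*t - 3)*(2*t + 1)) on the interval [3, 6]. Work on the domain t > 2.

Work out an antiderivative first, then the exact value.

Antiderivative: F(t) = (-16*log(t - 2) + 15*log(t - 3/2) + log(t + 1/2))/2; value = -8*log(4) - 15*log(3/2)/2 - log(7/2)/2 + log(13/2)/2 + 15*log(9/2)/2

Factor the denominator ((t - 2)*(2*t - 3)*(2*t + 1)) and decompose: f = 1/(2*t + 1) + 15/(2*t - 3) - 8/(t - 2); each piece integrates to a log, atan, or power term.
F(t) = (-16*log(t - 2) + 15*log(t - 3/2) + log(t + 1/2))/2 is an antiderivative of f.
Check: d/dt[(-16*log(t - 2) + 15*log(t - 3/2) + log(t + 1/2))/2] = -20*t/(4*t**3 - 12*t**2 + 5*t + 6), which equals f(t).
F(6) = -8*log(4) + log(13/2)/2 + 15*log(9/2)/2; F(3) = log(7/2)/2 + 15*log(3/2)/2.
Integral = F(6) - F(3) = -8*log(4) - 15*log(3/2)/2 - log(7/2)/2 + log(13/2)/2 + 15*log(9/2)/2.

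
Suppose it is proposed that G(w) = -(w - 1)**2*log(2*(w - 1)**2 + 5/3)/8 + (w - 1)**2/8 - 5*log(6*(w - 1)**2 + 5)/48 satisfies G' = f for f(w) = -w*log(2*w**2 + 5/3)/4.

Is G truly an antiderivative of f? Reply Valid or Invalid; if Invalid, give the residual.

d/dw[G] = -w*log(2*w**2 - 4*w + 11/3)/4 + log(2*w**2 - 4*w + 11/3)/4
d/dw[G] - f(w) = w*log(2*w**2 + 5/3)/4 - w*log(2*w**2 - 4*w + 11/3)/4 + log(2*w**2 - 4*w + 11/3)/4 != 0.

Invalid: d/dw[G] - f = w*log(2*w**2 + 5/3)/4 - w*log(2*w**2 - 4*w + 11/3)/4 + log(2*w**2 - 4*w + 11/3)/4, which is not 0.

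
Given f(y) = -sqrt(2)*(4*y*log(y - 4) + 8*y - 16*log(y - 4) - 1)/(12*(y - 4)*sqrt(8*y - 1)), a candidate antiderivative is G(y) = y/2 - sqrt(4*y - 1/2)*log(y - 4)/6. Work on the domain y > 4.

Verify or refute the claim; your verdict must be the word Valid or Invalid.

Invalid: d/dy[G] - f = 1/2, which is not 0.

d/dy[G] = (3*sqrt(2)*y*sqrt(8*y - 1) - 4*y*log(y - 4) - 8*y - 12*sqrt(2)*sqrt(8*y - 1) + 16*log(y - 4) + 1)/(6*sqrt(2)*y*sqrt(8*y - 1) - 24*sqrt(2)*sqrt(8*y - 1))
d/dy[G] - f(y) = 1/2 != 0.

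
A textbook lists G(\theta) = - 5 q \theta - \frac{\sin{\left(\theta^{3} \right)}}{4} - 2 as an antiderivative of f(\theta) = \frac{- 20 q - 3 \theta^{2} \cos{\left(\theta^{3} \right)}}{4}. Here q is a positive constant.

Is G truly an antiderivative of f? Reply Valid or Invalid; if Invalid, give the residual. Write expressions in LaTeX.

Valid: G'(\theta) = f(\theta).

d/d\theta[G] = - 5 q - \frac{3 \theta^{2} \cos{\left(\theta^{3} \right)}}{4}
This equals f(\theta) exactly, so the claim holds.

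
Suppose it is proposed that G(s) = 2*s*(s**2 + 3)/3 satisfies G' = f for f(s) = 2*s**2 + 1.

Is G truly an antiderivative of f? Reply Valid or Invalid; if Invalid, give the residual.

d/ds[G] = 2*s**2 + 2
d/ds[G] - f(s) = 1 != 0.

Invalid: d/ds[G] - f = 1, which is not 0.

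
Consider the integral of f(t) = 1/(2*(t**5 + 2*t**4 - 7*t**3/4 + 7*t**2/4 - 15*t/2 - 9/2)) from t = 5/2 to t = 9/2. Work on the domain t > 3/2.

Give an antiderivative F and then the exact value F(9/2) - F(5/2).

Factor the denominator ((t + 3)*(2*t - 3)*(2*t + 1)*(t**2 + 2)) and decompose: f = 2*(23*t - 25)/(1683*(t**2 + 2)) - 4/(45*(2*t + 1)) + 4/(153*(2*t - 3)) + 2/(495*(t + 3)); each piece integrates to a log, atan, or power term.
F(t) = 2*log(t - 3/2)/153 - 2*log(t + 1/2)/45 + 2*log(t + 3)/495 + 23*log(t**2 + 2)/1683 - 25*sqrt(2)*atan(sqrt(2)*t/2)/1683 is an antiderivative of f.
Check: d/dt[2*log(t - 3/2)/153 - 2*log(t + 1/2)/45 + 2*log(t + 3)/495 + 23*log(t**2 + 2)/1683 - 25*sqrt(2)*atan(sqrt(2)*t/2)/1683] = 2/(4*t**5 + 8*t**4 - 7*t**3 + 7*t**2 - 30*t - 18), which equals f(t).
F(9/2) = -2*log(5)/45 - 25*sqrt(2)*atan(9*sqrt(2)/4)/1683 + 2*log(15/2)/495 + 2*log(3)/153 + 23*log(89/4)/1683; F(5/2) = -2*log(3)/45 - 25*sqrt(2)*atan(5*sqrt(2)/4)/1683 + 2*log(11/2)/495 + 23*log(33/4)/1683.
Integral = F(9/2) - F(5/2) = -2*log(5)/45 - 23*log(33/4)/1683 - 25*sqrt(2)*atan(9*sqrt(2)/4)/1683 - 2*log(11/2)/495 + 2*log(15/2)/495 + 25*sqrt(2)*atan(5*sqrt(2)/4)/1683 + 23*log(89/4)/1683 + 44*log(3)/765.

Antiderivative: F(t) = 2*log(t - 3/2)/153 - 2*log(t + 1/2)/45 + 2*log(t + 3)/495 + 23*log(t**2 + 2)/1683 - 25*sqrt(2)*atan(sqrt(2)*t/2)/1683; value = -2*log(5)/45 - 23*log(33/4)/1683 - 25*sqrt(2)*atan(9*sqrt(2)/4)/1683 - 2*log(11/2)/495 + 2*log(15/2)/495 + 25*sqrt(2)*atan(5*sqrt(2)/4)/1683 + 23*log(89/4)/1683 + 44*log(3)/765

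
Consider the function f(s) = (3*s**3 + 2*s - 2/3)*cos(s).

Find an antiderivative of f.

An antiderivative is F(s) = (9*s**3*sin(s) + 27*s**2*cos(s) - 48*s*sin(s) - 2*sin(s) - 48*cos(s))/3.

A candidate is checked by its d/ds: the result must match f(s).
Check: d/ds[(9*s**3*sin(s) + 27*s**2*cos(s) - 48*s*sin(s) - 2*sin(s) - 48*cos(s))/3] = 3*s**3*cos(s) + 2*s*cos(s) - 2*cos(s)/3, which equals f(s).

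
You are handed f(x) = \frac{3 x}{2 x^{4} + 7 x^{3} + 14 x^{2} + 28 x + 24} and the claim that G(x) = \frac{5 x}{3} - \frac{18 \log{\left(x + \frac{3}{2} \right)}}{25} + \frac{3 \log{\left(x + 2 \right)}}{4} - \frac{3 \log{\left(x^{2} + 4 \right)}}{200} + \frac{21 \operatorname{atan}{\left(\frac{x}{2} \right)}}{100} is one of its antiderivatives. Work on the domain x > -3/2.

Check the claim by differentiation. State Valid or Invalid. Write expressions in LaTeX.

d/dx[G] = \frac{10 x^{4} + 35 x^{3} + 70 x^{2} + 149 x + 120}{6 x^{4} + 21 x^{3} + 42 x^{2} + 84 x + 72}
d/dx[G] - f(x) = \frac{5}{3} != 0.

Invalid: d/dx[G] - f = \frac{5}{3}, which is not 0.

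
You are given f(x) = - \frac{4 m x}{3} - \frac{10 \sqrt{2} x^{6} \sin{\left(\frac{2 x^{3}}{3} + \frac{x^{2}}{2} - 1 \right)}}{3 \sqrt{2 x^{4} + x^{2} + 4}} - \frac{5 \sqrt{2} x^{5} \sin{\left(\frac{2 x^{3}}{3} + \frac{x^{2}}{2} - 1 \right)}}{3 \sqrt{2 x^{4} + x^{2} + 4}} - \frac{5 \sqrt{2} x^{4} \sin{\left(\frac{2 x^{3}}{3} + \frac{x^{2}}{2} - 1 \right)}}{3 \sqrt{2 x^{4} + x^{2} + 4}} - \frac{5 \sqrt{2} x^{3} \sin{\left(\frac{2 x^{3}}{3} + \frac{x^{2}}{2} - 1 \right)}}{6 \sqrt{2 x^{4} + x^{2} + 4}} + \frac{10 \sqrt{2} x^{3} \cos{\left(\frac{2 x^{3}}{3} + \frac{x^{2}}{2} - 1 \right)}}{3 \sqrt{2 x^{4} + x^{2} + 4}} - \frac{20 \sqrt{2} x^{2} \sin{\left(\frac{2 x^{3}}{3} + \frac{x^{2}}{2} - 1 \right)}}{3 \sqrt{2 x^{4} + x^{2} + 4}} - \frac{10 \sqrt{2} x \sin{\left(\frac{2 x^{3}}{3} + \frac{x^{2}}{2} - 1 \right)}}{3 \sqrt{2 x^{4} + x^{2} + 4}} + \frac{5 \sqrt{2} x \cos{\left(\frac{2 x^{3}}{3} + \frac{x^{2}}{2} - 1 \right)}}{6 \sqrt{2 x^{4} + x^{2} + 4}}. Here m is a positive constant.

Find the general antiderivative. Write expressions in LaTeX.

F(x) = - \frac{4 m x^{2} - 5 \sqrt{2} \sqrt{2 x^{4} + x^{2} + 4} \cos{\left(\frac{2 x^{3}}{3} + \frac{x^{2}}{2} - 1 \right)}}{6} + C

Integrate term by term and add the pieces.
Check: d/dx[- \frac{4 m x^{2} - 5 \sqrt{2} \sqrt{2 x^{4} + x^{2} + 4} \cos{\left(\frac{2 x^{3}}{3} + \frac{x^{2}}{2} - 1 \right)}}{6}] = \frac{- 8 m x \sqrt{2 x^{4} + x^{2} + 4} - 20 \sqrt{2} x^{6} \sin{\left(\frac{2 x^{3}}{3} + \frac{x^{2}}{2} - 1 \right)} - 10 \sqrt{2} x^{5} \sin{\left(\frac{2 x^{3}}{3} + \frac{x^{2}}{2} - 1 \right)} - 10 \sqrt{2} x^{4} \sin{\left(\frac{2 x^{3}}{3} + \frac{x^{2}}{2} - 1 \right)} - 5 \sqrt{2} x^{3} \sin{\left(\frac{2 x^{3}}{3} + \frac{x^{2}}{2} - 1 \right)} + 20 \sqrt{2} x^{3} \cos{\left(\frac{2 x^{3}}{3} + \frac{x^{2}}{2} - 1 \right)} - 40 \sqrt{2} x^{2} \sin{\left(\frac{2 x^{3}}{3} + \frac{x^{2}}{2} - 1 \right)} - 20 \sqrt{2} x \sin{\left(\frac{2 x^{3}}{3} + \frac{x^{2}}{2} - 1 \right)} + 5 \sqrt{2} x \cos{\left(\frac{2 x^{3}}{3} + \frac{x^{2}}{2} - 1 \right)}}{6 \sqrt{2 x^{4} + x^{2} + 4}}, which equals f(x).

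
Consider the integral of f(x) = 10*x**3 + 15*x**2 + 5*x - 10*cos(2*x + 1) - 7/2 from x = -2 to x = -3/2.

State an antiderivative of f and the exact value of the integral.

Antiderivative: F(x) = 5*x**4/2 + 5*x**3 + 5*x**2/2 - 7*x/2 - 5*sin(2*x + 1); value = -331/32 - 5*sin(3) + 5*sin(2)

Integrate term by term and add the pieces.
F(x) = 5*x**4/2 + 5*x**3 + 5*x**2/2 - 7*x/2 - 5*sin(2*x + 1) is an antiderivative of f.
Check: d/dx[5*x**4/2 + 5*x**3 + 5*x**2/2 - 7*x/2 - 5*sin(2*x + 1)] = 10*x**3 + 15*x**2 + 5*x - 10*cos(2*x + 1) - 7/2 = f(x).
F(-3/2) = 5*sin(2) + 213/32; F(-2) = 5*sin(3) + 17.
Integral = F(-3/2) - F(-2) = -331/32 - 5*sin(3) + 5*sin(2).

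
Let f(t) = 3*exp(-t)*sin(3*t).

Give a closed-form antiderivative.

Recover f(t) by differentiating a candidate F(t); any mismatch rules it out.
Check: d/dt[-3*exp(-t)*sin(3*t)/10 - 9*exp(-t)*cos(3*t)/10] = 3*exp(-t)*sin(3*t) = f(t).

An antiderivative is F(t) = -3*exp(-t)*sin(3*t)/10 - 9*exp(-t)*cos(3*t)/10.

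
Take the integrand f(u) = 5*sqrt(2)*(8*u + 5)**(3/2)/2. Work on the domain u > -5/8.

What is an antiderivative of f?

An antiderivative is F(u) = sqrt(2)*(8*u + 5)**(5/2)/8.

For F(u) to be correct the identity F'(u) - f(u) = 0 must hold.
Check: d/du[sqrt(2)*(8*u + 5)**(5/2)/8] = 20*sqrt(2)*u*sqrt(8*u + 5) + 25*sqrt(2)*sqrt(8*u + 5)/2, which equals f(u).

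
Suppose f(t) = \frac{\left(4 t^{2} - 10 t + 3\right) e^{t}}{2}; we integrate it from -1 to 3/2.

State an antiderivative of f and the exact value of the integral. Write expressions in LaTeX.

Antiderivative: F(t) = \frac{\left(4 t^{2} - 18 t + 21\right) e^{t}}{2}; value = - \frac{43}{2 e} + \frac{3 e^{\frac{3}{2}}}{2}

Recognize the product-rule pattern: f = u'v + uv' with u = 2 t^{2} - 9 t + \frac{21}{2}, v = e^{t}, so integration by parts undoes it.
F(t) = \frac{\left(4 t^{2} - 18 t + 21\right) e^{t}}{2} is an antiderivative of f.
Check: d/dt[\frac{\left(4 t^{2} - 18 t + 21\right) e^{t}}{2}] = 2 t^{2} e^{t} - 5 t e^{t} + \frac{3 e^{t}}{2}, which equals f(t).
F(3/2) = \frac{3 e^{\frac{3}{2}}}{2}; F(-1) = \frac{43}{2 e}.
Integral = F(3/2) - F(-1) = - \frac{43}{2 e} + \frac{3 e^{\frac{3}{2}}}{2}.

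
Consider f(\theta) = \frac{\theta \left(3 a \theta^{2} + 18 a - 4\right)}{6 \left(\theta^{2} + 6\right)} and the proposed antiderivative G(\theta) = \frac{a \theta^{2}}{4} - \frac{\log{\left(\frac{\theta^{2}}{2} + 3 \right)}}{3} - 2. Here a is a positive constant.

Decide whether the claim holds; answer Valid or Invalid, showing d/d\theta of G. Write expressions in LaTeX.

Valid - the claim checks out under differentiation.

d/d\theta[G] = \frac{3 a \theta^{3} + 18 a \theta - 4 \theta}{6 \theta^{2} + 36}
This equals f(\theta) exactly, so the claim holds.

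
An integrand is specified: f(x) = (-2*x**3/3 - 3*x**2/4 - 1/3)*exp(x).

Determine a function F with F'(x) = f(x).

An antiderivative is F(x) = -2*x**3*exp(x)/3 + 5*x**2*exp(x)/4 - 5*x*exp(x)/2 + 13*exp(x)/6.

f has the shape u'v + uv' for u = -2*x**3/3 + 5*x**2/4 - 5*x/2 + 13/6 and v = exp(x) — it is the derivative of the product u*v.
Check: d/dx[-2*x**3*exp(x)/3 + 5*x**2*exp(x)/4 - 5*x*exp(x)/2 + 13*exp(x)/6] = -2*x**3*exp(x)/3 - 3*x**2*exp(x)/4 - exp(x)/3, which equals f(x).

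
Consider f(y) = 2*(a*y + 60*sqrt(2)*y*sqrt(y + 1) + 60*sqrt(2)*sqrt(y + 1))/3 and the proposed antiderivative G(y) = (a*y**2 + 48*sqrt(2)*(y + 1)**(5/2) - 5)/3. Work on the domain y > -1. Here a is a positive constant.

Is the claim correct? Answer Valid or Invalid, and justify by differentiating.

d/dy[G] = 2*a*y/3 + 40*sqrt(2)*y*sqrt(y + 1) + 40*sqrt(2)*sqrt(y + 1)
This equals f(y) exactly, so the claim holds.

Valid. The derivative of G reproduces f.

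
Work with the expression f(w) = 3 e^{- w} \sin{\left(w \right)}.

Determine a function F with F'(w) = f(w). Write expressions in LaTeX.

Recover f(w) by differentiating a candidate F(w); any mismatch rules it out.
Check: d/dw[- \frac{3 \left(\sin{\left(w \right)} + \cos{\left(w \right)}\right) e^{- w}}{2}] = 3 e^{- w} \sin{\left(w \right)} = f(w).

An antiderivative is F(w) = - \frac{3 \left(\sin{\left(w \right)} + \cos{\left(w \right)}\right) e^{- w}}{2}.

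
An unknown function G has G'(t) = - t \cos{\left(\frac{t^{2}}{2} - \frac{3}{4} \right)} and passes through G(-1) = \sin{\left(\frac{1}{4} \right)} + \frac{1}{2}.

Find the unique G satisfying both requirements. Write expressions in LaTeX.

G(t) = - \frac{2 \sin{\left(\frac{t^{2}}{2} - \frac{3}{4} \right)} - 1}{2}

The substitution u = \frac{t^{2}}{2} - \frac{3}{4} works: G'(t) is exactly (dG/du)*(du/dt) for that inner function.
A general antiderivative is - \sin{\left(\frac{t^{2}}{2} - \frac{3}{4} \right)} + C.
The condition gives C = \sin{\left(\frac{1}{4} \right)} + \frac{1}{2} - (\sin{\left(\frac{1}{4} \right)}) = \frac{1}{2}.
So G(t) = - \frac{2 \sin{\left(\frac{t^{2}}{2} - \frac{3}{4} \right)} - 1}{2}.
Check: d/dt[- \frac{2 \sin{\left(\frac{t^{2}}{2} - \frac{3}{4} \right)} - 1}{2}] = - t \cos{\left(\frac{t^{2}}{2} - \frac{3}{4} \right)} = G'(t).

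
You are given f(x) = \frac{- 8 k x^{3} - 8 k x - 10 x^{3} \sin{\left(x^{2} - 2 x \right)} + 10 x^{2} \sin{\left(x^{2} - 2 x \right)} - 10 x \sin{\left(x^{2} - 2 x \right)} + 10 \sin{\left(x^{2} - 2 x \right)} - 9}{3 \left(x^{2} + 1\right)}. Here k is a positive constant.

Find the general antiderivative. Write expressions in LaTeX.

F(x) = - \frac{4 k x^{2} - 5 \cos{\left(x^{2} - 2 x \right)} + 9 \operatorname{atan}{\left(x \right)}}{3} + C

An antiderivative F(x) passes only if d/dx[F] lands on f(x) exactly.
Check: d/dx[- \frac{4 k x^{2} - 5 \cos{\left(x^{2} - 2 x \right)} + 9 \operatorname{atan}{\left(x \right)}}{3}] = \frac{- 8 k x^{3} - 8 k x - 10 x^{3} \sin{\left(x^{2} - 2 x \right)} + 10 x^{2} \sin{\left(x^{2} - 2 x \right)} - 10 x \sin{\left(x^{2} - 2 x \right)} + 10 \sin{\left(x^{2} - 2 x \right)} - 9}{3 x^{2} + 3}, which equals f(x).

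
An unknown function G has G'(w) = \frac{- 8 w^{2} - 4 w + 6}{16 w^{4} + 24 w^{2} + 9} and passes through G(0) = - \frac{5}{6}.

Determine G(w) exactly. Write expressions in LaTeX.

G'(w) has the shape u'v + uv' for u = \frac{1}{2 w^{2} + \frac{3}{2}} and v = w + \frac{1}{4} — it is the derivative of the product u*v.
A general antiderivative is \frac{w + \frac{1}{4}}{2 w^{2} + \frac{3}{2}} + C.
The condition gives C = - \frac{5}{6} - (\frac{1}{6}) = -1.
So G(w) = \frac{- 8 w^{2} + 4 w - 5}{2 \left(4 w^{2} + 3\right)}.
Check: d/dw[\frac{- 8 w^{2} + 4 w - 5}{2 \left(4 w^{2} + 3\right)}] = \frac{- 8 w^{2} - 4 w + 6}{16 w^{4} + 24 w^{2} + 9} = G'(w).

G(w) = \frac{- 8 w^{2} + 4 w - 5}{2 \left(4 w^{2} + 3\right)}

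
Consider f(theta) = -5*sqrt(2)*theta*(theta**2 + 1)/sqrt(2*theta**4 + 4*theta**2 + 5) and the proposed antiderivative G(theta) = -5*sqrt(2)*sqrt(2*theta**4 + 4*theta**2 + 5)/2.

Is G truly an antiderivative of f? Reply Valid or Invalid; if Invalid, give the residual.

Invalid: d/dtheta[G] - f = (-5*sqrt(2)*theta**3 - 5*sqrt(2)*theta)/sqrt(2*theta**4 + 4*theta**2 + 5), which is not 0.

d/dtheta[G] = (-10*sqrt(2)*theta**3 - 10*sqrt(2)*theta)/sqrt(2*theta**4 + 4*theta**2 + 5)
d/dtheta[G] - f(theta) = (-5*sqrt(2)*theta**3 - 5*sqrt(2)*theta)/sqrt(2*theta**4 + 4*theta**2 + 5) != 0.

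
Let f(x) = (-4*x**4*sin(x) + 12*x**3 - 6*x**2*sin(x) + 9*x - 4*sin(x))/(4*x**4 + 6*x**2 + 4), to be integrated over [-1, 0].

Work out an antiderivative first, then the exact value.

Antiderivative: F(x) = (3*log(2*x**4/3 + x**2 + 2/3) + 4*cos(x))/4; value = -3*log(7/3)/4 - cos(1) + 3*log(2/3)/4 + 1

For F(x) to be correct the identity F'(x) - f(x) = 0 must hold.
F(x) = (3*log(2*x**4/3 + x**2 + 2/3) + 4*cos(x))/4 is an antiderivative of f.
Check: d/dx[(3*log(2*x**4/3 + x**2 + 2/3) + 4*cos(x))/4] = (-4*x**4*sin(x) + 12*x**3 - 6*x**2*sin(x) + 9*x - 4*sin(x))/(4*x**4 + 6*x**2 + 4) = f(x).
F(0) = 3*log(2/3)/4 + 1; F(-1) = cos(1) + 3*log(7/3)/4.
Integral = F(0) - F(-1) = -3*log(7/3)/4 - cos(1) + 3*log(2/3)/4 + 1.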